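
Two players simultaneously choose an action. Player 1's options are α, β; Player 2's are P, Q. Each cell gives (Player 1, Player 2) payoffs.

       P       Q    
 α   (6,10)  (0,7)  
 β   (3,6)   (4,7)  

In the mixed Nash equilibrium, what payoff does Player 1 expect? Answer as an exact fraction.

24/7

Player 2 mixes with probability q on P, chosen so Player 1 is indifferent: 6q + 0(1−q) = 3q + 4(1−q) gives q = 4/7.
Player 1's expected payoff (from either row, since indifferent) is 6·4/7 + 0·3/7 = 24/7.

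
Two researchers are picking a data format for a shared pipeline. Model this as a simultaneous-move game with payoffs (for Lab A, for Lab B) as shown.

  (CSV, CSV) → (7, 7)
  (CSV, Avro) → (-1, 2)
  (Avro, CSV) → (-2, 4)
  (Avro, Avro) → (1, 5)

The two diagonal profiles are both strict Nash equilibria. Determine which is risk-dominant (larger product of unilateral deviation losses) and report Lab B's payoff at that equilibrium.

At both CSV: Lab A loses 7 − (-2) = 9 by deviating; Lab B loses 7 − 2 = 5. Product = 9·5 = 45.
At both Avro: Lab A loses 1 − (-1) = 2 by deviating; Lab B loses 5 − 4 = 1. Product = 2·1 = 2.
45 > 2, so both CSV is risk-dominant. Lab B's payoff there is 7.

7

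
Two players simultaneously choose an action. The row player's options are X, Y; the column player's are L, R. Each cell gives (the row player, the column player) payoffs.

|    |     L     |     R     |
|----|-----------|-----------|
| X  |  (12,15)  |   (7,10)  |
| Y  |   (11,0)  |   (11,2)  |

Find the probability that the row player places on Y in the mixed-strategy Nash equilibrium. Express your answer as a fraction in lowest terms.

The row player's mix p on X must make the column player indifferent between L and R.
The column player's payoff from L: 15p + 0(1−p). From R: 10p + 2(1−p).
Set equal: 5p = 2(1−p) → p = 2/7.
Probability on Y is 1 − 2/7 = 5/7.

5/7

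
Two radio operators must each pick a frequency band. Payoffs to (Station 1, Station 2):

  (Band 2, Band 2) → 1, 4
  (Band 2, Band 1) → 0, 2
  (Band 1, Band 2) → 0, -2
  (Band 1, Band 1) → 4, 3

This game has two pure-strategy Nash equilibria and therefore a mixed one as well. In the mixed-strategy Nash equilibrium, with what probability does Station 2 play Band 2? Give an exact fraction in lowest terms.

Station 2's mix q on Band 2 must make Station 1 indifferent between Band 2 and Band 1.
Station 1's payoff from Band 2: 1q + 0(1−q). From Band 1: 0q + 4(1−q).
Set equal: 1q = 4(1−q) → q = 4/5.

4/5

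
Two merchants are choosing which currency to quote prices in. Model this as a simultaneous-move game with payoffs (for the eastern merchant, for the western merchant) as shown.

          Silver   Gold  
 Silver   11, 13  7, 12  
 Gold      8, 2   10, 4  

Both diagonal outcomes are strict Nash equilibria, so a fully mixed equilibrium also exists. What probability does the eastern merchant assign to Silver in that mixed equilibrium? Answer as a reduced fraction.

2/3

The eastern merchant's mix p on Silver must make the western merchant indifferent between Silver and Gold.
The western merchant's payoff from Silver: 13p + 2(1−p). From Gold: 12p + 4(1−p).
Set equal: 1p = 2(1−p) → p = 2/3.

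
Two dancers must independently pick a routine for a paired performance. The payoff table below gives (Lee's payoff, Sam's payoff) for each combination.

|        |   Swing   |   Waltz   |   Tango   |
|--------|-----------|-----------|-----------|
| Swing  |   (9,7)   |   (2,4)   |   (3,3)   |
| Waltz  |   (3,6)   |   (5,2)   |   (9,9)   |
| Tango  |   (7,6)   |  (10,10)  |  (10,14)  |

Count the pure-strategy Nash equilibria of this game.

Both Swing: Lee gets 9 (best alternative 7); Sam gets 7 (best alternative 4). Neither deviates — NE.
Both Tango: Lee gets 10 (best alternative 9); Sam gets 14 (best alternative 10). Neither deviates — NE.
Both Waltz is not a NE: Lee would switch to Tango (10 > 5).
No other cell survives both best-response checks, so there are 2 pure NE.

2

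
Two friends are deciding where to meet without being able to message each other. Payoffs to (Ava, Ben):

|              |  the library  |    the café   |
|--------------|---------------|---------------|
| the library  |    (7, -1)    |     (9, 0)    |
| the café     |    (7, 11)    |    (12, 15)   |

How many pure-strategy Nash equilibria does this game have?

1

Both the café: Ava gets 12 (best alternative 9); Ben gets 15 (best alternative 11). Neither deviates — NE.
Both the library is not a NE: Ben would switch to the café (0 > -1).
No other cell survives both best-response checks, so there is 1 pure NE.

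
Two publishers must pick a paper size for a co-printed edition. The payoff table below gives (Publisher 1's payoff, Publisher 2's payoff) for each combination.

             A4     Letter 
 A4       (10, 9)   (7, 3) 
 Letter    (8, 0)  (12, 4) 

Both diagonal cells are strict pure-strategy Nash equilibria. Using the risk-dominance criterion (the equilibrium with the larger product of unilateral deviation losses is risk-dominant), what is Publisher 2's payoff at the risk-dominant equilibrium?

At both A4: Publisher 1 loses 10 − 8 = 2 by deviating; Publisher 2 loses 9 − 3 = 6. Product = 2·6 = 12.
At both Letter: Publisher 1 loses 12 − 7 = 5 by deviating; Publisher 2 loses 4 − 0 = 4. Product = 5·4 = 20.
20 > 12, so both Letter is risk-dominant. Publisher 2's payoff there is 4.

4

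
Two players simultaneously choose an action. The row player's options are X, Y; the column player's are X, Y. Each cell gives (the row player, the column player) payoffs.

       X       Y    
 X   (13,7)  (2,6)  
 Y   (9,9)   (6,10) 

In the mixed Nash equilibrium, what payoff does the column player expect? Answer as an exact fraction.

The row player mixes with probability p on X, chosen so the column player is indifferent: 7p + 9(1−p) = 6p + 10(1−p) gives p = 1/2.
The column player's expected payoff is 7·1/2 + 9·1/2 = 8.

8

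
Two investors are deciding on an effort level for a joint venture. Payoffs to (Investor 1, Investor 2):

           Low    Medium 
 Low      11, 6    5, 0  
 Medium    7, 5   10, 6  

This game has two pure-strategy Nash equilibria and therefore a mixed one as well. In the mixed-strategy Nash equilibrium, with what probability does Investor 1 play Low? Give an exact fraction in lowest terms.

Investor 1's mix p on Low must make Investor 2 indifferent between Low and Medium.
Investor 2's payoff from Low: 6p + 5(1−p). From Medium: 0p + 6(1−p).
Set equal: 6p = 1(1−p) → p = 1/7.

1/7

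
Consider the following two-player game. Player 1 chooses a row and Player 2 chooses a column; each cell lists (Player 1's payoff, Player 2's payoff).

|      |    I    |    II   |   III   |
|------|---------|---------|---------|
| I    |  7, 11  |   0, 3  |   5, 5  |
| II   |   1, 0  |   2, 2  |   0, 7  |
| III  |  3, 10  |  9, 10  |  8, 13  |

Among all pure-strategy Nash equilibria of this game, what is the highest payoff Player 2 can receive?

13

Both I is a pure NE (Player 1: 7 ≥ 3; Player 2: 11 ≥ 5). Player 2 gets 11.
Both III is a pure NE (Player 1: 8 ≥ 5; Player 2: 13 ≥ 10). Player 2 gets 13.
Every other cell has a profitable deviation for at least one player. Highest of {11, 13} is 13.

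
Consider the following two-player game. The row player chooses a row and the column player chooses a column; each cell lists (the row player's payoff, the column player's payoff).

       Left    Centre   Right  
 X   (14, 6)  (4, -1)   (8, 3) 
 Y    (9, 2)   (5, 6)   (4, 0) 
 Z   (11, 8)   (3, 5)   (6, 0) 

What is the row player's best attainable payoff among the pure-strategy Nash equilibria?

14

(X, Left) is a pure NE (the row player: 14 ≥ 11; the column player: 6 ≥ 3). The row player gets 14.
(Y, Centre) is a pure NE (the row player: 5 ≥ 4; the column player: 6 ≥ 2). The row player gets 5.
Every other cell has a profitable deviation for at least one player. Highest of {14, 5} is 14.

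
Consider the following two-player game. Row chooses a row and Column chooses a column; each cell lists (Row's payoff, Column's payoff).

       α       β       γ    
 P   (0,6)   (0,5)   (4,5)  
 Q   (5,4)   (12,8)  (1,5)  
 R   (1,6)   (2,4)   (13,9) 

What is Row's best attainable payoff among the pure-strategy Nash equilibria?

13

(Q, β) is a pure NE (Row: 12 ≥ 2; Column: 8 ≥ 5). Row gets 12.
(R, γ) is a pure NE (Row: 13 ≥ 4; Column: 9 ≥ 6). Row gets 13.
Every other cell has a profitable deviation for at least one player. Highest of {12, 13} is 13.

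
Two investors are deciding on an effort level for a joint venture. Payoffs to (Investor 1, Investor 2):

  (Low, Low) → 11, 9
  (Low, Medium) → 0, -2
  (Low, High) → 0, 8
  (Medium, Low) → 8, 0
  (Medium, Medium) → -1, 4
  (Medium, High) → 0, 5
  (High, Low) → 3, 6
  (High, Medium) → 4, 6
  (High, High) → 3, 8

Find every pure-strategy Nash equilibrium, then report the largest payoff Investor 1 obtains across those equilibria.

11

Both Low is a pure NE (Investor 1: 11 ≥ 8; Investor 2: 9 ≥ 8). Investor 1 gets 11.
Both High is a pure NE (Investor 1: 3 ≥ 0; Investor 2: 8 ≥ 6). Investor 1 gets 3.
Every other cell has a profitable deviation for at least one player. Highest of {11, 3} is 11.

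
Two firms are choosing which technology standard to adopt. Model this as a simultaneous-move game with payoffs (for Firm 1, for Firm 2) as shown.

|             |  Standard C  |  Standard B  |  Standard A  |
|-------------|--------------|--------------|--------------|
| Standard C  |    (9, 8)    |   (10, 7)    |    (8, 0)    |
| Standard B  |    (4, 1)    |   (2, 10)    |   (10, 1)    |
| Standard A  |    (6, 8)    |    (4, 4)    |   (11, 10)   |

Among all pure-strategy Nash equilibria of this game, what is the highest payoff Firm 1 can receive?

11

Both Standard C is a pure NE (Firm 1: 9 ≥ 6; Firm 2: 8 ≥ 7). Firm 1 gets 9.
Both Standard A is a pure NE (Firm 1: 11 ≥ 10; Firm 2: 10 ≥ 8). Firm 1 gets 11.
Every other cell has a profitable deviation for at least one player. Highest of {9, 11} is 11.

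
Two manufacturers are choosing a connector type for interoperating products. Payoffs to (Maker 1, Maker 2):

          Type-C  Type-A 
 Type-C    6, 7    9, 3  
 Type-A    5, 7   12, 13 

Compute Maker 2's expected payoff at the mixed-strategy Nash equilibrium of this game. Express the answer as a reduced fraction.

7

Maker 1 mixes with probability p on Type-C, chosen so Maker 2 is indifferent: 7p + 7(1−p) = 3p + 13(1−p) gives p = 3/5.
Maker 2's expected payoff is 7·3/5 + 7·2/5 = 7.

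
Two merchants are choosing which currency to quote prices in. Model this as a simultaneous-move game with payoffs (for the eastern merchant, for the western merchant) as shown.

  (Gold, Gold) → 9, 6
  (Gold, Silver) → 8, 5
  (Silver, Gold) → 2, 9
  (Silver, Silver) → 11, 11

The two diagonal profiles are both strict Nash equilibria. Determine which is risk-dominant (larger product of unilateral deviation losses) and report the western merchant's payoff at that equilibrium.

6

At both Gold: the eastern merchant loses 9 − 2 = 7 by deviating; the western merchant loses 6 − 5 = 1. Product = 7·1 = 7.
At both Silver: the eastern merchant loses 11 − 8 = 3 by deviating; the western merchant loses 11 − 9 = 2. Product = 3·2 = 6.
7 > 6, so both Gold is risk-dominant. The western merchant's payoff there is 6.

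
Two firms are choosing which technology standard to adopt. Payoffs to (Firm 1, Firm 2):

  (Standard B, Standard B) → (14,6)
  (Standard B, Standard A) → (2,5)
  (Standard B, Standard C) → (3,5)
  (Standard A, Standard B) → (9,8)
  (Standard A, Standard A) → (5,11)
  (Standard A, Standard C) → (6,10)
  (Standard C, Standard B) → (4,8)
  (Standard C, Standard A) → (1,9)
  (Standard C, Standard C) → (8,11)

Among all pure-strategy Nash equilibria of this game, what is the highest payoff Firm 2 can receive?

Both Standard B is a pure NE (Firm 1: 14 ≥ 9; Firm 2: 6 ≥ 5). Firm 2 gets 6.
Both Standard A is a pure NE (Firm 1: 5 ≥ 2; Firm 2: 11 ≥ 10). Firm 2 gets 11.
Both Standard C is a pure NE (Firm 1: 8 ≥ 6; Firm 2: 11 ≥ 9). Firm 2 gets 11.
Every other cell has a profitable deviation for at least one player. Highest of {6, 11, 11} is 11.

11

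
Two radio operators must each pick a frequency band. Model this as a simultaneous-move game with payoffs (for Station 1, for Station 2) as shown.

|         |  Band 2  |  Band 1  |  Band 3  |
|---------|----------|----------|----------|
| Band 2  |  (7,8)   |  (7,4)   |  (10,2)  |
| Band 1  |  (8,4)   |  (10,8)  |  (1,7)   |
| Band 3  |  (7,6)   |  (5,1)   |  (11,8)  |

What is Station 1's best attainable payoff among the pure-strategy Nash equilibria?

11

Both Band 1 is a pure NE (Station 1: 10 ≥ 7; Station 2: 8 ≥ 7). Station 1 gets 10.
Both Band 3 is a pure NE (Station 1: 11 ≥ 10; Station 2: 8 ≥ 6). Station 1 gets 11.
Every other cell has a profitable deviation for at least one player. Highest of {10, 11} is 11.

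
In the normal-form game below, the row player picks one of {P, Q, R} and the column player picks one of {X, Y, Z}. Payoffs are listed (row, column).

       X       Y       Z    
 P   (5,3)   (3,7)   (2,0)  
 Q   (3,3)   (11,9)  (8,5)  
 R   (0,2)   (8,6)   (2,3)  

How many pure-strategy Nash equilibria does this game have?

(Q, Y): the row player gets 11 (best alternative 8); the column player gets 9 (best alternative 5). Neither deviates — NE.
(P, X) is not a NE: the column player would switch to Y (7 > 3).
No other cell survives both best-response checks, so there is 1 pure NE.

1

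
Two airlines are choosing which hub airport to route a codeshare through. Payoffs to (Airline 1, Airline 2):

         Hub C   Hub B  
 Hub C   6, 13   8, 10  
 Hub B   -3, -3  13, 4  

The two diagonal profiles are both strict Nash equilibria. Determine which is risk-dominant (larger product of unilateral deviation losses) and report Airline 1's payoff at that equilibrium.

At both Hub C: Airline 1 loses 6 − (-3) = 9 by deviating; Airline 2 loses 13 − 10 = 3. Product = 9·3 = 27.
At both Hub B: Airline 1 loses 13 − 8 = 5 by deviating; Airline 2 loses 4 − (-3) = 7. Product = 5·7 = 35.
35 > 27, so both Hub B is risk-dominant. Airline 1's payoff there is 13.

13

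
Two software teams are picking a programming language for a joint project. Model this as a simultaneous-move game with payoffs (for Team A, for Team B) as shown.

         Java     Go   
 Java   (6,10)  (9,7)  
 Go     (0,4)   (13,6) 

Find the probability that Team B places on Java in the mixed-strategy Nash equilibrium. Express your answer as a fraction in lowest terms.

2/5

Team B's mix q on Java must make Team A indifferent between Java and Go.
Team A's payoff from Java: 6q + 9(1−q). From Go: 0q + 13(1−q).
Set equal: 6q = 4(1−q) → q = 4/10 = 2/5.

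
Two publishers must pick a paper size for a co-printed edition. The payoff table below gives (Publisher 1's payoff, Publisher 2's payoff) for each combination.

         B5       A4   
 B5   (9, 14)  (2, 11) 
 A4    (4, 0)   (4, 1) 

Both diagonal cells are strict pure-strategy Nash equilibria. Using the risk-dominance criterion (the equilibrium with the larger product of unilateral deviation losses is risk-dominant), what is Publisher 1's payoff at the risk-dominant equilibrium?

9

At both B5: Publisher 1 loses 9 − 4 = 5 by deviating; Publisher 2 loses 14 − 11 = 3. Product = 5·3 = 15.
At both A4: Publisher 1 loses 4 − 2 = 2 by deviating; Publisher 2 loses 1 − 0 = 1. Product = 2·1 = 2.
15 > 2, so both B5 is risk-dominant. Publisher 1's payoff there is 9.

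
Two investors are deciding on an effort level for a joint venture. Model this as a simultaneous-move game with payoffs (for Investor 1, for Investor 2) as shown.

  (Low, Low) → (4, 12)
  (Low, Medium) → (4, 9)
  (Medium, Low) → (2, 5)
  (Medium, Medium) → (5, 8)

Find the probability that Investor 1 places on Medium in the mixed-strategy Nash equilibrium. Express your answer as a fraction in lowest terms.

1/2

Investor 1's mix p on Low must make Investor 2 indifferent between Low and Medium.
Investor 2's payoff from Low: 12p + 5(1−p). From Medium: 9p + 8(1−p).
Set equal: 3p = 3(1−p) → p = 3/6 = 1/2.
Probability on Medium is 1 − 1/2 = 1/2.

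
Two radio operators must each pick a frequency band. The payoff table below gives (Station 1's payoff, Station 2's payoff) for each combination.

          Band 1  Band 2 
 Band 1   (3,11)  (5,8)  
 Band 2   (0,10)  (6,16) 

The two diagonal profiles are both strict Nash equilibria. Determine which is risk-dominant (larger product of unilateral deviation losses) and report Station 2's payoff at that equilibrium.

At both Band 1: Station 1 loses 3 − 0 = 3 by deviating; Station 2 loses 11 − 8 = 3. Product = 3·3 = 9.
At both Band 2: Station 1 loses 6 − 5 = 1 by deviating; Station 2 loses 16 − 10 = 6. Product = 1·6 = 6.
9 > 6, so both Band 1 is risk-dominant. Station 2's payoff there is 11.

11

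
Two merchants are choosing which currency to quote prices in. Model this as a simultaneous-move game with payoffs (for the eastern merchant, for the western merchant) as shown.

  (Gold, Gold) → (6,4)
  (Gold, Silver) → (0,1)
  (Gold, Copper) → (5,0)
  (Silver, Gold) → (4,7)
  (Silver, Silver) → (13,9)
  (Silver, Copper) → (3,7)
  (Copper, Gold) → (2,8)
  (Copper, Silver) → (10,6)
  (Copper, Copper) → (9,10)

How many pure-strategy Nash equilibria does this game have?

3

Both Gold: the eastern merchant gets 6 (best alternative 4); the western merchant gets 4 (best alternative 1). Neither deviates — NE.
Both Silver: the eastern merchant gets 13 (best alternative 10); the western merchant gets 9 (best alternative 7). Neither deviates — NE.
Both Copper: the eastern merchant gets 9 (best alternative 5); the western merchant gets 10 (best alternative 8). Neither deviates — NE.
(Gold, Copper) is not a NE: the eastern merchant would switch to Copper (9 > 5).
No other cell survives both best-response checks, so there are 3 pure NE.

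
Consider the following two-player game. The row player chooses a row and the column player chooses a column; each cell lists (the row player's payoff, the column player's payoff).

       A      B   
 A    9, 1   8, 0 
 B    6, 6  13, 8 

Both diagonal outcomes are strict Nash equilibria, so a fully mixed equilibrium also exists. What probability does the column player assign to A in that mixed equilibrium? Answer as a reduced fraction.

The column player's mix q on A must make the row player indifferent between A and B.
The row player's payoff from A: 9q + 8(1−q). From B: 6q + 13(1−q).
Set equal: 3q = 5(1−q) → q = 5/8.

5/8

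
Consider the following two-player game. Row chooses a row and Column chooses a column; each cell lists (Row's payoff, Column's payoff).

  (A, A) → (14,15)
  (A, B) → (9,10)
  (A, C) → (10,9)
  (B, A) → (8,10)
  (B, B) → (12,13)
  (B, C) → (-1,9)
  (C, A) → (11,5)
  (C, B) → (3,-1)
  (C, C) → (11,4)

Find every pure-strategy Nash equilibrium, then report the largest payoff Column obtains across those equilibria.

15

Both A is a pure NE (Row: 14 ≥ 11; Column: 15 ≥ 10). Column gets 15.
Both B is a pure NE (Row: 12 ≥ 9; Column: 13 ≥ 10). Column gets 13.
Every other cell has a profitable deviation for at least one player. Highest of {15, 13} is 15.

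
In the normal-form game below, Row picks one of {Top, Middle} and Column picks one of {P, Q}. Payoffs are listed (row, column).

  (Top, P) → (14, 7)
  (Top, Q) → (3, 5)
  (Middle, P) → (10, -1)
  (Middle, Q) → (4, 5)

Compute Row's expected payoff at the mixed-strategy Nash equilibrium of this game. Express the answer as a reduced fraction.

Column mixes with probability q on P, chosen so Row is indifferent: 14q + 3(1−q) = 10q + 4(1−q) gives q = 1/5.
Row's expected payoff (from either row, since indifferent) is 14·1/5 + 3·4/5 = 26/5.

26/5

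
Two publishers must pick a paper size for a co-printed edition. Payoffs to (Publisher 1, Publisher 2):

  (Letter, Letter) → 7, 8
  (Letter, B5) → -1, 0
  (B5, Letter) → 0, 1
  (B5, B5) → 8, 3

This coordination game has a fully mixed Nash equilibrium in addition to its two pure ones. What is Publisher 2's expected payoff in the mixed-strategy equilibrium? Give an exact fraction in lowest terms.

Publisher 1 mixes with probability p on Letter, chosen so Publisher 2 is indifferent: 8p + 1(1−p) = 0p + 3(1−p) gives p = 1/5.
Publisher 2's expected payoff is 8·1/5 + 1·4/5 = 12/5.

12/5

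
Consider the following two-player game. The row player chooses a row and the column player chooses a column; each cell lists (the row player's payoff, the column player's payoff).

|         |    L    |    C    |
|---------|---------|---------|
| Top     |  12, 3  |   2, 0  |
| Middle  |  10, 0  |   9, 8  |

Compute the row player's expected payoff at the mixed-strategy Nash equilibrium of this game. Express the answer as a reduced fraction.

88/9

The column player mixes with probability q on L, chosen so the row player is indifferent: 12q + 2(1−q) = 10q + 9(1−q) gives q = 7/9.
The row player's expected payoff (from either row, since indifferent) is 12·7/9 + 2·2/9 = 88/9.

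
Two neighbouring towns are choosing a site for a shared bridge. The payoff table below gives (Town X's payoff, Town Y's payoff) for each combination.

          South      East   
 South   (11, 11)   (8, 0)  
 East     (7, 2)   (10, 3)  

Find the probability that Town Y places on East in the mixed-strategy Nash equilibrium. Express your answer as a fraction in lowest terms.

2/3

Town Y's mix q on South must make Town X indifferent between South and East.
Town X's payoff from South: 11q + 8(1−q). From East: 7q + 10(1−q).
Set equal: 4q = 2(1−q) → q = 2/6 = 1/3.
Probability on East is 1 − 1/3 = 2/3.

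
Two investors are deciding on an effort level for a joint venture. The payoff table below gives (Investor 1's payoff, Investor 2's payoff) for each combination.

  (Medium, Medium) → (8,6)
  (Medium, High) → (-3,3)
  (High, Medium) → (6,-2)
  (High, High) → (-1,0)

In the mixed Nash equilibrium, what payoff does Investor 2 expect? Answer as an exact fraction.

6/5

Investor 1 mixes with probability p on Medium, chosen so Investor 2 is indifferent: 6p + (-2)(1−p) = 3p + 0(1−p) gives p = 2/5.
Investor 2's expected payoff is 6·2/5 + (-2)·3/5 = 6/5.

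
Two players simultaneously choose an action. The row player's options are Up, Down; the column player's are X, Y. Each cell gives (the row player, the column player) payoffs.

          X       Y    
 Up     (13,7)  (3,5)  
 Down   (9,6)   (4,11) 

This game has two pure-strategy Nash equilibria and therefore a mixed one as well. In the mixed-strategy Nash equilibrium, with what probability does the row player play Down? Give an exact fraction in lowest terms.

The row player's mix p on Up must make the column player indifferent between X and Y.
The column player's payoff from X: 7p + 6(1−p). From Y: 5p + 11(1−p).
Set equal: 2p = 5(1−p) → p = 5/7.
Probability on Down is 1 − 5/7 = 2/7.

2/7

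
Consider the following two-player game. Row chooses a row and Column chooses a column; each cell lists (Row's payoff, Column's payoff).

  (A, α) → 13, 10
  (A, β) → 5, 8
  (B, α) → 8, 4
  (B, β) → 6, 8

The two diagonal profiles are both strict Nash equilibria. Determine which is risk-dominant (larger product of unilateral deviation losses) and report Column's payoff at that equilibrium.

10

At (A, α): Row loses 13 − 8 = 5 by deviating; Column loses 10 − 8 = 2. Product = 5·2 = 10.
At (B, β): Row loses 6 − 5 = 1 by deviating; Column loses 8 − 4 = 4. Product = 1·4 = 4.
10 > 4, so (A, α) is risk-dominant. Column's payoff there is 10.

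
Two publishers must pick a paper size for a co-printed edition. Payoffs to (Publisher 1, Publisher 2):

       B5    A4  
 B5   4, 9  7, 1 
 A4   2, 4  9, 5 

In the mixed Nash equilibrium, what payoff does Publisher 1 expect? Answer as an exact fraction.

Publisher 2 mixes with probability q on B5, chosen so Publisher 1 is indifferent: 4q + 7(1−q) = 2q + 9(1−q) gives q = 1/2.
Publisher 1's expected payoff (from either row, since indifferent) is 4·1/2 + 7·1/2 = 11/2.

11/2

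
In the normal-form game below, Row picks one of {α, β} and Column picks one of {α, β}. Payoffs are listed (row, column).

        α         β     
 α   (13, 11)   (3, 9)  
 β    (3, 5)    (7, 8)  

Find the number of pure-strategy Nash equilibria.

2

Both α: Row gets 13 (best alternative 3); Column gets 11 (best alternative 9). Neither deviates — NE.
Both β: Row gets 7 (best alternative 3); Column gets 8 (best alternative 5). Neither deviates — NE.
(α, β) is not a NE: Row would switch to β (7 > 3).
No other cell survives both best-response checks, so there are 2 pure NE.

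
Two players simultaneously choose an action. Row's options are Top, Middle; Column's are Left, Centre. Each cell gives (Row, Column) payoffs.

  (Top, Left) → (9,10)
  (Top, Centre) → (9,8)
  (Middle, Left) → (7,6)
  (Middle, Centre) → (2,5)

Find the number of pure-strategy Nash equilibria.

(Top, Left): Row gets 9 (best alternative 7); Column gets 10 (best alternative 8). Neither deviates — NE.
(Middle, Centre) is not a NE: Row would switch to Top (9 > 2).
No other cell survives both best-response checks, so there is 1 pure NE.

1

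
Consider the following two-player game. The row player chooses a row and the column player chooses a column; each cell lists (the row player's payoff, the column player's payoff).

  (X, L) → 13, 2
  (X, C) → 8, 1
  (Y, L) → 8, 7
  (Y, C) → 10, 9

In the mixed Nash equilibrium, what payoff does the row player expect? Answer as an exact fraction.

The column player mixes with probability q on L, chosen so the row player is indifferent: 13q + 8(1−q) = 8q + 10(1−q) gives q = 2/7.
The row player's expected payoff (from either row, since indifferent) is 13·2/7 + 8·5/7 = 66/7.

66/7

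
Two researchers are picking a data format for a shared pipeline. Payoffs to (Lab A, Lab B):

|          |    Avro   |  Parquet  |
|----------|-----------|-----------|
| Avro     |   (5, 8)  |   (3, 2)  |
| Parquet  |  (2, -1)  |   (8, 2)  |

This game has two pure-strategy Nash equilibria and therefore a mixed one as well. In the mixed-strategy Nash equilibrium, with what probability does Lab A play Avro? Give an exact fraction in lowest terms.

Lab A's mix p on Avro must make Lab B indifferent between Avro and Parquet.
Lab B's payoff from Avro: 8p + (-1)(1−p). From Parquet: 2p + 2(1−p).
Set equal: 6p = 3(1−p) → p = 3/9 = 1/3.

1/3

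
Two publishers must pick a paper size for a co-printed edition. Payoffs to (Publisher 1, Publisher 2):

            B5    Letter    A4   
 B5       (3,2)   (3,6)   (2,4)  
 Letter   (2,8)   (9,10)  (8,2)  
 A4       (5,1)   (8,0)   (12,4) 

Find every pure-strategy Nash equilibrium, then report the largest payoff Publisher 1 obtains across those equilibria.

12

Both Letter is a pure NE (Publisher 1: 9 ≥ 8; Publisher 2: 10 ≥ 8). Publisher 1 gets 9.
Both A4 is a pure NE (Publisher 1: 12 ≥ 8; Publisher 2: 4 ≥ 1). Publisher 1 gets 12.
Every other cell has a profitable deviation for at least one player. Highest of {9, 12} is 12.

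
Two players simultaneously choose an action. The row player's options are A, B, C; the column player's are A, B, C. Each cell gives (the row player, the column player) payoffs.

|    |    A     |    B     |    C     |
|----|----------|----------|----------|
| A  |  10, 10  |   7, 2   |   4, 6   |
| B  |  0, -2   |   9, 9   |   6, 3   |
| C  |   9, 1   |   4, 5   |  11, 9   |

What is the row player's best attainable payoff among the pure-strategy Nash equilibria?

11

Both A is a pure NE (the row player: 10 ≥ 9; the column player: 10 ≥ 6). The row player gets 10.
Both B is a pure NE (the row player: 9 ≥ 7; the column player: 9 ≥ 3). The row player gets 9.
Both C is a pure NE (the row player: 11 ≥ 6; the column player: 9 ≥ 5). The row player gets 11.
Every other cell has a profitable deviation for at least one player. Highest of {10, 9, 11} is 11.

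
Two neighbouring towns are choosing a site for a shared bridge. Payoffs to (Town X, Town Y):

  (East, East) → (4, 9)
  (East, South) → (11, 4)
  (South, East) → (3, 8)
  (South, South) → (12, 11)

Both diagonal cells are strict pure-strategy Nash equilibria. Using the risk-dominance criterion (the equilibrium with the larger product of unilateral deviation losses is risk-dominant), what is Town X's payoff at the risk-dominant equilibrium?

4

At both East: Town X loses 4 − 3 = 1 by deviating; Town Y loses 9 − 4 = 5. Product = 1·5 = 5.
At both South: Town X loses 12 − 11 = 1 by deviating; Town Y loses 11 − 8 = 3. Product = 1·3 = 3.
5 > 3, so both East is risk-dominant. Town X's payoff there is 4.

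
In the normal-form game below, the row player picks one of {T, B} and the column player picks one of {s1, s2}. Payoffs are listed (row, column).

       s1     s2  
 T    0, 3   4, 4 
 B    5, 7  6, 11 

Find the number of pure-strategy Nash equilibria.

1

(B, s2): the row player gets 6 (best alternative 4); the column player gets 11 (best alternative 7). Neither deviates — NE.
(T, s1) is not a NE: the row player would switch to B (5 > 0).
No other cell survives both best-response checks, so there is 1 pure NE.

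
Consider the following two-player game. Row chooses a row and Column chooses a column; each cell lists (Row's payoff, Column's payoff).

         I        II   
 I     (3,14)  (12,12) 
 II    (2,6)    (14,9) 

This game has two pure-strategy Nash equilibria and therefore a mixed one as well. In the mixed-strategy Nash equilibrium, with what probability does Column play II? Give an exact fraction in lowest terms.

1/3

Column's mix q on I must make Row indifferent between I and II.
Row's payoff from I: 3q + 12(1−q). From II: 2q + 14(1−q).
Set equal: 1q = 2(1−q) → q = 2/3.
Probability on II is 1 − 2/3 = 1/3.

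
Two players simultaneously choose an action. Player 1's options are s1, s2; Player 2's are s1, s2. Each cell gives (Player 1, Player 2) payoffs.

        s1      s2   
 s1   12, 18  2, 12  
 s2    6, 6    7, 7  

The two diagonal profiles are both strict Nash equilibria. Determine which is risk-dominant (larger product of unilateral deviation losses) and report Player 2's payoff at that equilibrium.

18

At both s1: Player 1 loses 12 − 6 = 6 by deviating; Player 2 loses 18 − 12 = 6. Product = 6·6 = 36.
At both s2: Player 1 loses 7 − 2 = 5 by deviating; Player 2 loses 7 − 6 = 1. Product = 5·1 = 5.
36 > 5, so both s1 is risk-dominant. Player 2's payoff there is 18.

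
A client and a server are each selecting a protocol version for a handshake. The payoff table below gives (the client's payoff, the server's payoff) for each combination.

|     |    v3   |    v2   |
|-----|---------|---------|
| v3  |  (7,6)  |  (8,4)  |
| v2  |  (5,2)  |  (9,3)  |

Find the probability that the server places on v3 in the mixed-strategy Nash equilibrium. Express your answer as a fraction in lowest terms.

1/3

The server's mix q on v3 must make the client indifferent between v3 and v2.
The client's payoff from v3: 7q + 8(1−q). From v2: 5q + 9(1−q).
Set equal: 2q = 1(1−q) → q = 1/3.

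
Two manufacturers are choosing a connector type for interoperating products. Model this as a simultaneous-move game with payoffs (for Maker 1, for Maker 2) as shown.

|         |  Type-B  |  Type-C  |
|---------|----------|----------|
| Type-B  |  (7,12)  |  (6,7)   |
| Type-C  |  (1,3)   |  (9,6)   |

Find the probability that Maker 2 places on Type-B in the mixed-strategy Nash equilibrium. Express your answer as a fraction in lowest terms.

1/3

Maker 2's mix q on Type-B must make Maker 1 indifferent between Type-B and Type-C.
Maker 1's payoff from Type-B: 7q + 6(1−q). From Type-C: 1q + 9(1−q).
Set equal: 6q = 3(1−q) → q = 3/9 = 1/3.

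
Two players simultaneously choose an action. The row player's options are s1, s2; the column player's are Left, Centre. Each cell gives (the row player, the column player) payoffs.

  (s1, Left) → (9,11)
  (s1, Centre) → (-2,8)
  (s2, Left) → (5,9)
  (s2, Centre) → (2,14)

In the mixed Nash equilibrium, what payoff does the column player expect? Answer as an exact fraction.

The row player mixes with probability p on s1, chosen so the column player is indifferent: 11p + 9(1−p) = 8p + 14(1−p) gives p = 5/8.
The column player's expected payoff is 11·5/8 + 9·3/8 = 41/4.

41/4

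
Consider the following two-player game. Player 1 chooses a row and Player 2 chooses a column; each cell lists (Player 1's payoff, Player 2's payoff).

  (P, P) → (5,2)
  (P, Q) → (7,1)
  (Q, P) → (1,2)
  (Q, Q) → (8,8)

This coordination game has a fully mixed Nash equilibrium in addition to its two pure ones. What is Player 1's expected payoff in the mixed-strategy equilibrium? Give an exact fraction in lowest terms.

33/5

Player 2 mixes with probability q on P, chosen so Player 1 is indifferent: 5q + 7(1−q) = 1q + 8(1−q) gives q = 1/5.
Player 1's expected payoff (from either row, since indifferent) is 5·1/5 + 7·4/5 = 33/5.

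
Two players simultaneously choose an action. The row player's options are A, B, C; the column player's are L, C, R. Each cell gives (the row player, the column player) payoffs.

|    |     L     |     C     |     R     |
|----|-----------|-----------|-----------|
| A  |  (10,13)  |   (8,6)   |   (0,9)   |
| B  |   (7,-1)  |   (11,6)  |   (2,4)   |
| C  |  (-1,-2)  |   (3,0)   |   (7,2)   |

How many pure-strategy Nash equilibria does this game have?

3

(A, L): the row player gets 10 (best alternative 7); the column player gets 13 (best alternative 9). Neither deviates — NE.
(B, C): the row player gets 11 (best alternative 8); the column player gets 6 (best alternative 4). Neither deviates — NE.
(C, R): the row player gets 7 (best alternative 2); the column player gets 2 (best alternative 0). Neither deviates — NE.
(A, R) is not a NE: the row player would switch to C (7 > 0).
No other cell survives both best-response checks, so there are 3 pure NE.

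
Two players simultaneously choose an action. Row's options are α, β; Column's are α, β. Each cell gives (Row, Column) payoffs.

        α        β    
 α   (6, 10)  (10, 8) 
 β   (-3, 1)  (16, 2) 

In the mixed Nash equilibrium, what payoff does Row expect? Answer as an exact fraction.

42/5

Column mixes with probability q on α, chosen so Row is indifferent: 6q + 10(1−q) = (-3)q + 16(1−q) gives q = 2/5.
Row's expected payoff (from either row, since indifferent) is 6·2/5 + 10·3/5 = 42/5.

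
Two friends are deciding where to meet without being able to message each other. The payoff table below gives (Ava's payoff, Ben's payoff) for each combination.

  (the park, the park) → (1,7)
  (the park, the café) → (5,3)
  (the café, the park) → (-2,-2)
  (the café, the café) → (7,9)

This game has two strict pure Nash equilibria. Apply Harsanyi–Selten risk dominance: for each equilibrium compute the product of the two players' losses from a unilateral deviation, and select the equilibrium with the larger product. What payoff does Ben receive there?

At both the park: Ava loses 1 − (-2) = 3 by deviating; Ben loses 7 − 3 = 4. Product = 3·4 = 12.
At both the café: Ava loses 7 − 5 = 2 by deviating; Ben loses 9 − (-2) = 11. Product = 2·11 = 22.
22 > 12, so both the café is risk-dominant. Ben's payoff there is 9.

9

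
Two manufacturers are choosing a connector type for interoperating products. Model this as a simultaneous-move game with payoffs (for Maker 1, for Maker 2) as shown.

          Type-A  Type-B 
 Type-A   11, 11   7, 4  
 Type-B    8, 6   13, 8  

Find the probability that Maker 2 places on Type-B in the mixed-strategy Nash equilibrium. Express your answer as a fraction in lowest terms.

1/3

Maker 2's mix q on Type-A must make Maker 1 indifferent between Type-A and Type-B.
Maker 1's payoff from Type-A: 11q + 7(1−q). From Type-B: 8q + 13(1−q).
Set equal: 3q = 6(1−q) → q = 6/9 = 2/3.
Probability on Type-B is 1 − 2/3 = 1/3.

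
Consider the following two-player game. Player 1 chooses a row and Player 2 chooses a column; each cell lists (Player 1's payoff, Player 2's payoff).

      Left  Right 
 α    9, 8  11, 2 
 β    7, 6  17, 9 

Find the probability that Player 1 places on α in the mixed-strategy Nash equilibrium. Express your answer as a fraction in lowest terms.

1/3

Player 1's mix p on α must make Player 2 indifferent between Left and Right.
Player 2's payoff from Left: 8p + 6(1−p). From Right: 2p + 9(1−p).
Set equal: 6p = 3(1−p) → p = 3/9 = 1/3.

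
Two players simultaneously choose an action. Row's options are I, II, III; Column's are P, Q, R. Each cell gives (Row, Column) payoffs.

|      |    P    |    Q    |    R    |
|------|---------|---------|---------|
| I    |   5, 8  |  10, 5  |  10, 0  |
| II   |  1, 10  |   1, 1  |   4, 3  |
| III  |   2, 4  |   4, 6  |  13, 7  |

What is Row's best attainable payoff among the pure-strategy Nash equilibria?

(I, P) is a pure NE (Row: 5 ≥ 2; Column: 8 ≥ 5). Row gets 5.
(III, R) is a pure NE (Row: 13 ≥ 10; Column: 7 ≥ 6). Row gets 13.
Every other cell has a profitable deviation for at least one player. Highest of {5, 13} is 13.

13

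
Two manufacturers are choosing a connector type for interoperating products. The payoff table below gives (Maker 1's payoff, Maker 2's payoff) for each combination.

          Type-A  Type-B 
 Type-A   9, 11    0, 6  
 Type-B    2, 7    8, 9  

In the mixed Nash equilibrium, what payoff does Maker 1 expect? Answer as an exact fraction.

24/5

Maker 2 mixes with probability q on Type-A, chosen so Maker 1 is indifferent: 9q + 0(1−q) = 2q + 8(1−q) gives q = 8/15.
Maker 1's expected payoff (from either row, since indifferent) is 9·8/15 + 0·7/15 = 24/5.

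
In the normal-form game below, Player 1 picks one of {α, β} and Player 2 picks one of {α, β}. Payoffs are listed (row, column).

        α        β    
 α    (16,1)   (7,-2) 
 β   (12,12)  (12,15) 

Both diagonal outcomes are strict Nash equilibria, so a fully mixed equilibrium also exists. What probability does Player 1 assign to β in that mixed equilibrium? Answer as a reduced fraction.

1/2

Player 1's mix p on α must make Player 2 indifferent between α and β.
Player 2's payoff from α: 1p + 12(1−p). From β: (-2)p + 15(1−p).
Set equal: 3p = 3(1−p) → p = 3/6 = 1/2.
Probability on β is 1 − 1/2 = 1/2.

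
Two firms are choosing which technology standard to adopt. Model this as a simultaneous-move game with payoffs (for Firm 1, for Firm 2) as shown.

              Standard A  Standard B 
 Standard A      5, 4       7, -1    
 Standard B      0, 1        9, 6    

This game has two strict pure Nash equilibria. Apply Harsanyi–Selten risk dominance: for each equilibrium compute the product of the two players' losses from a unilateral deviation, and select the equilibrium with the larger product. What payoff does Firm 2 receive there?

At both Standard A: Firm 1 loses 5 − 0 = 5 by deviating; Firm 2 loses 4 − (-1) = 5. Product = 5·5 = 25.
At both Standard B: Firm 1 loses 9 − 7 = 2 by deviating; Firm 2 loses 6 − 1 = 5. Product = 2·5 = 10.
25 > 10, so both Standard A is risk-dominant. Firm 2's payoff there is 4.

4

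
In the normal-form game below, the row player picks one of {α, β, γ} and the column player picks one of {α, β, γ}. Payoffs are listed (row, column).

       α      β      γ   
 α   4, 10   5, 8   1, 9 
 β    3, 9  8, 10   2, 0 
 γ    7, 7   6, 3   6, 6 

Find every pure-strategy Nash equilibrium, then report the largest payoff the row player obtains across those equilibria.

Both β is a pure NE (the row player: 8 ≥ 6; the column player: 10 ≥ 9). The row player gets 8.
(γ, α) is a pure NE (the row player: 7 ≥ 4; the column player: 7 ≥ 6). The row player gets 7.
Every other cell has a profitable deviation for at least one player. Highest of {8, 7} is 8.

8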